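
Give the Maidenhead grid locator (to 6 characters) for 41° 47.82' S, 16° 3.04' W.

IE18xe

Add 180° to longitude and 90° to latitude: 163.9493, 48.2030.
Field (20°×10°, letters A–R): 163.9493/20 → 8 → I, 48.2030/10 → 4 → E; chars IE.
Square (2°×1°, digits 0–9): 3.9493/2 → 1, 8.2030/1 → 8; chars 18.
Subsquare (5′×2.5′, letters a–x): 1.9493/0.0833333 → 23 → x, 0.2030/0.0416667 → 4 → e; chars xe.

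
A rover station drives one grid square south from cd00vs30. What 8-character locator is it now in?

CD00vr39

Latitude extended square 0; −1 → -1, wraps to 9, carry into subsquare.
Latitude subsquare s = 18; −1 → 17 = r.
The longitude characters are unchanged.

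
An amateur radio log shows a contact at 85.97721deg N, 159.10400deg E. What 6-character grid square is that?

Offset from 180°W / 90°S: lon 339.1040°, lat 175.9772°.
Field: lon ⌊339.1040/20⌋ = 16 → Q; lat ⌊175.9772/10⌋ = 17 → R.
Square: lon ⌊19.1040/2⌋ = 9; lat ⌊5.9772/1⌋ = 5.
Subsquare: lon ⌊1.1040/0.0833333⌋ = 13 → n; lat ⌊0.9772/0.0416667⌋ = 23 → x.

QR95nx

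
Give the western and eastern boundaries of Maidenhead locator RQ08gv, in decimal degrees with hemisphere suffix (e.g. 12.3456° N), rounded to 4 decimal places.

160.5000° E, 160.5833° E

Field R=17, Q=16: +17·20° lon, +16·10° lat → SW at lon 160°, lat 70°.
Square 0, 8: +0·2° lon, +8·1° lat → SW at lon 160°, lat 78°.
Subsquare g=6, v=21: +6·0.0833333° lon, +21·0.0416667° lat → SW at lon 160.5°, lat 78.875°.
Cell spans 0.0833333° lon × 0.0416667° lat.
west 160.5000° E, east 160.5833° E.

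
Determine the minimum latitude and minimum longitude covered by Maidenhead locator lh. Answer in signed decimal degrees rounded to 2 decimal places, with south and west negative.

Field L=11, H=7: +11·20° lon, +7·10° lat → SW at lon 40°, lat -20°.
latitude -20.00, longitude 40.00.

-20.00, 40.00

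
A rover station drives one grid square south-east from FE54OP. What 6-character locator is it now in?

Longitude subsquare o = 14; +1 → 15 = p.
Latitude subsquare p = 15; −1 → 14 = o.

FE54po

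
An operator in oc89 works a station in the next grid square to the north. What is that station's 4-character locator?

OD80

Latitude square 9; +1 → 10, wraps to 0, carry into field.
Latitude field C = 2; +1 → 3 = D.
The longitude characters are unchanged.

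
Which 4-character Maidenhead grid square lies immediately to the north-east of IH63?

IH74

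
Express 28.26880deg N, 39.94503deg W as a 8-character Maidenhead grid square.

Shift to the Maidenhead origin (180°W, 90°S): lon 140.05497, lat 118.26880.
Field (20°×10°, letters A–R): lon ⌊140.05497/20⌋ = 7 → H; lat ⌊118.26880/10⌋ = 11 → L.
Square (2°×1°, digits 0–9): lon ⌊0.05497/2⌋ = 0; lat ⌊8.26880/1⌋ = 8.
Subsquare (5′×2.5′, letters a–x): lon ⌊0.05497/0.0833333⌋ = 0 → a; lat ⌊0.26880/0.0416667⌋ = 6 → g.
Extended square (30″×15″, digits 0–9): lon ⌊0.05497/0.00833333⌋ = 6; lat ⌊0.01880/0.00416667⌋ = 4.

HL08ag64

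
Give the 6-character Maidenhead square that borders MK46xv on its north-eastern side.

MK56aw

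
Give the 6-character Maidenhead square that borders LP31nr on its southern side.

LP31nq

Latitude subsquare r = 17; −1 → 16 = q.
The longitude characters are unchanged.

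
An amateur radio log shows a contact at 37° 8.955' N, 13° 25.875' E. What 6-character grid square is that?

JM67rd

Shift to the Maidenhead origin (180°W, 90°S): lon 193.4313, lat 127.1492.
Field (20°×10°, letters A–R): lon ⌊193.4313/20⌋ = 9 → J; lat ⌊127.1492/10⌋ = 12 → M.
Square (2°×1°, digits 0–9): lon ⌊13.4313/2⌋ = 6; lat ⌊7.1492/1⌋ = 7.
Subsquare (5′×2.5′, letters a–x): lon ⌊1.4313/0.0833333⌋ = 17 → r; lat ⌊0.1492/0.0416667⌋ = 3 → d.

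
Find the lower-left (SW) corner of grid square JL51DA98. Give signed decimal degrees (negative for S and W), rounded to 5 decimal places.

Field J=9, L=11: +9·20° lon, +11·10° lat → SW at lon 0°, lat 20°.
Square 5, 1: +5·2° lon, +1·1° lat → SW at lon 10°, lat 21°.
Subsquare d=3, a=0: +3·0.0833333° lon, +0·0.0416667° lat → SW at lon 10.25°, lat 21°.
Extended square 9, 8: +9·0.00833333° lon, +8·0.00416667° lat → SW at lon 10.325°, lat 21.0333°.
latitude 21.03333, longitude 10.32500.

21.03333, 10.32500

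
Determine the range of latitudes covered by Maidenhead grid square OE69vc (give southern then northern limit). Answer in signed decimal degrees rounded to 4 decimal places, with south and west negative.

-40.9167, -40.8750

Field O=14, E=4: +14·20° lon, +4·10° lat → SW at lon 100°, lat -50°.
Square 6, 9: +6·2° lon, +9·1° lat → SW at lon 112°, lat -41°.
Subsquare v=21, c=2: +21·0.0833333° lon, +2·0.0416667° lat → SW at lon 113.75°, lat -40.9167°.
Cell spans 0.0833333° lon × 0.0416667° lat.
south -40.9167, north -40.8750.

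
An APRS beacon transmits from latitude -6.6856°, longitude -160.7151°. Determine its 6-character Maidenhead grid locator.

AI93ph

Add 180° to longitude and 90° to latitude: 19.2849, 83.3144.
Field (20°×10°, letters A–R): lon ⌊19.2849/20⌋ = 0 → A; lat ⌊83.3144/10⌋ = 8 → I.
Square (2°×1°, digits 0–9): lon ⌊19.2849/2⌋ = 9; lat ⌊3.3144/1⌋ = 3.
Subsquare (5′×2.5′, letters a–x): lon ⌊1.2849/0.0833333⌋ = 15 → p; lat ⌊0.3144/0.0416667⌋ = 7 → h.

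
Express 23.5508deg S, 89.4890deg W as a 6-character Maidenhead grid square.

EG56gk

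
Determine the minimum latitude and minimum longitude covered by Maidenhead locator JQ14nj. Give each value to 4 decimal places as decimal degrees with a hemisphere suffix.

74.3750° N, 3.0833° E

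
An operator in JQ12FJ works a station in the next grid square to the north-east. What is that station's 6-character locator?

JQ12gk

Longitude subsquare f = 5; +1 → 6 = g.
Latitude subsquare j = 9; +1 → 10 = k.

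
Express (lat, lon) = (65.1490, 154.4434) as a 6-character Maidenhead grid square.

QP75fd

Shift to the Maidenhead origin (180°W, 90°S): lon 334.4434, lat 155.1490.
Field: 334.4434/20 → 16 → Q, 155.1490/10 → 15 → P; chars QP.
Square: 14.4434/2 → 7, 5.1490/1 → 5; chars 75.
Subsquare: 0.4434/0.0833333 → 5 → f, 0.1490/0.0416667 → 3 → d; chars fd.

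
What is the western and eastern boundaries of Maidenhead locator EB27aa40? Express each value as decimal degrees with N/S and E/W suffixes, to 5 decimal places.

95.96667° W, 95.95833° W

Field E=4, B=1: +4·20° lon, +1·10° lat → SW at lon -100°, lat -80°.
Square 2, 7: +2·2° lon, +7·1° lat → SW at lon -96°, lat -73°.
Subsquare a=0, a=0: +0·0.0833333° lon, +0·0.0416667° lat → SW at lon -96°, lat -73°.
Extended square 4, 0: +4·0.00833333° lon, +0·0.00416667° lat → SW at lon -95.9667°, lat -73°.
Cell spans 0.00833333° lon × 0.00416667° lat.
west 95.96667° W, east 95.95833° W.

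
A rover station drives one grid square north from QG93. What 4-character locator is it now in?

Latitude square 3; +1 → 4.
The longitude characters are unchanged.

QG94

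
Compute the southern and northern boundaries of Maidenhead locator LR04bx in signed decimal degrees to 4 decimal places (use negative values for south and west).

Field L=11, R=17: +11·20° lon, +17·10° lat → SW at lon 40°, lat 80°.
Square 0, 4: +0·2° lon, +4·1° lat → SW at lon 40°, lat 84°.
Subsquare b=1, x=23: +1·0.0833333° lon, +23·0.0416667° lat → SW at lon 40.0833°, lat 84.9583°.
Cell spans 0.0833333° lon × 0.0416667° lat.
south 84.9583, north 85.0000.

84.9583, 85.0000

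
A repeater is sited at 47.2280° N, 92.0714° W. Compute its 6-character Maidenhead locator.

Add 180° to longitude and 90° to latitude: 87.9286, 137.2280.
Field: lon ⌊87.9286/20⌋ = 4 → E; lat ⌊137.2280/10⌋ = 13 → N.
Square: lon ⌊7.9286/2⌋ = 3; lat ⌊7.2280/1⌋ = 7.
Subsquare: lon ⌊1.9286/0.0833333⌋ = 23 → x; lat ⌊0.2280/0.0416667⌋ = 5 → f.

EN37xf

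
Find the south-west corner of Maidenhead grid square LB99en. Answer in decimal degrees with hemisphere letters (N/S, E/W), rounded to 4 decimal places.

Field L=11, B=1: +11·20° lon, +1·10° lat → SW at lon 40°, lat -80°.
Square 9, 9: +9·2° lon, +9·1° lat → SW at lon 58°, lat -71°.
Subsquare e=4, n=13: +4·0.0833333° lon, +13·0.0416667° lat → SW at lon 58.3333°, lat -70.4583°.
latitude 70.4583° S, longitude 58.3333° E.

70.4583° S, 58.3333° E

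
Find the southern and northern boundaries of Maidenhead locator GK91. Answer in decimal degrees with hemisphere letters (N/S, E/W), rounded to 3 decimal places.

11.000° N, 12.000° N

Field G=6, K=10: +6·20° lon, +10·10° lat → SW at lon -60°, lat 10°.
Square 9, 1: +9·2° lon, +1·1° lat → SW at lon -42°, lat 11°.
Cell spans 2° lon × 1° lat.
south 11.000° N, north 12.000° N.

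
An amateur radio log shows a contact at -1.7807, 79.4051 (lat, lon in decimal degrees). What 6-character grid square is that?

MI98qf

Add 180° to longitude and 90° to latitude: 259.4051, 88.2193.
Field (20°×10°, letters A–R): lon ⌊259.4051/20⌋ = 12 → M; lat ⌊88.2193/10⌋ = 8 → I.
Square (2°×1°, digits 0–9): lon ⌊19.4051/2⌋ = 9; lat ⌊8.2193/1⌋ = 8.
Subsquare (5′×2.5′, letters a–x): lon ⌊1.4051/0.0833333⌋ = 16 → q; lat ⌊0.2193/0.0416667⌋ = 5 → f.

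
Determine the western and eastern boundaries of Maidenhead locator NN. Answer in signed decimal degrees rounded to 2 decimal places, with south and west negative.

80.00, 100.00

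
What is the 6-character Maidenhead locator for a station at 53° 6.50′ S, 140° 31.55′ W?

Shift to the Maidenhead origin (180°W, 90°S): lon 39.4742, lat 36.8917.
Field: lon ⌊39.4742/20⌋ = 1 → B; lat ⌊36.8917/10⌋ = 3 → D.
Square: lon ⌊19.4742/2⌋ = 9; lat ⌊6.8917/1⌋ = 6.
Subsquare: lon ⌊1.4742/0.0833333⌋ = 17 → r; lat ⌊0.8917/0.0416667⌋ = 21 → v.

BD96rv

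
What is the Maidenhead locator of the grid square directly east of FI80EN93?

FI80fn03

Longitude extended square 9; +1 → 10, wraps to 0, carry into subsquare.
Longitude subsquare e = 4; +1 → 5 = f.
The latitude characters are unchanged.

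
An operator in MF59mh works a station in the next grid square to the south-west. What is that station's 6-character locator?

MF59lg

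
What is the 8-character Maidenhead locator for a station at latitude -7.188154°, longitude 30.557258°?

KI52gt64

Shift to the Maidenhead origin (180°W, 90°S): lon 210.55726, lat 82.81185.
Field (20°×10°, letters A–R): lon ⌊210.55726/20⌋ = 10 → K; lat ⌊82.81185/10⌋ = 8 → I.
Square (2°×1°, digits 0–9): lon ⌊10.55726/2⌋ = 5; lat ⌊2.81185/1⌋ = 2.
Subsquare (5′×2.5′, letters a–x): lon ⌊0.55726/0.0833333⌋ = 6 → g; lat ⌊0.81185/0.0416667⌋ = 19 → t.
Extended square (30″×15″, digits 0–9): lon ⌊0.05726/0.00833333⌋ = 6; lat ⌊0.02018/0.00416667⌋ = 4.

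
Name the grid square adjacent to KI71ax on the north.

KI72aa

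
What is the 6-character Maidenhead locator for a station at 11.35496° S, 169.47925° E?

RH48rp

Offset from 180°W / 90°S: lon 349.4792°, lat 78.6450°.
Field: lon ⌊349.4792/20⌋ = 17 → R; lat ⌊78.6450/10⌋ = 7 → H.
Square: lon ⌊9.4792/2⌋ = 4; lat ⌊8.6450/1⌋ = 8.
Subsquare: lon ⌊1.4792/0.0833333⌋ = 17 → r; lat ⌊0.6450/0.0416667⌋ = 15 → p.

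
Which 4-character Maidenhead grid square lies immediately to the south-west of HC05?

GC94

Longitude square 0; −1 → -1, wraps to 9, carry into field.
Longitude field H = 7; −1 → 6 = G.
Latitude square 5; −1 → 4.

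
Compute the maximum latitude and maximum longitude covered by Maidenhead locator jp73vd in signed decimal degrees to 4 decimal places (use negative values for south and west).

63.1667, 15.8333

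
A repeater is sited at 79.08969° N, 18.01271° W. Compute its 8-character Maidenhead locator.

Add 180° to longitude and 90° to latitude: 161.98729, 169.08969.
Field (20°×10°, letters A–R): 161.98729/20 → 8 → I, 169.08969/10 → 16 → Q; chars IQ.
Square (2°×1°, digits 0–9): 1.98729/2 → 0, 9.08969/1 → 9; chars 09.
Subsquare (5′×2.5′, letters a–x): 1.98729/0.0833333 → 23 → x, 0.08969/0.0416667 → 2 → c; chars xc.
Extended square (30″×15″, digits 0–9): 0.07062/0.00833333 → 8, 0.00636/0.00416667 → 1; chars 81.

IQ09xc81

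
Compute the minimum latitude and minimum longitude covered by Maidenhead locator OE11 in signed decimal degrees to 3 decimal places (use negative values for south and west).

Field O=14, E=4: +14·20° lon, +4·10° lat → SW at lon 100°, lat -50°.
Square 1, 1: +1·2° lon, +1·1° lat → SW at lon 102°, lat -49°.
latitude -49.000, longitude 102.000.

-49.000, 102.000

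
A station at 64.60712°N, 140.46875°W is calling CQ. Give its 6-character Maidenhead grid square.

Offset from 180°W / 90°S: lon 39.5312°, lat 154.6071°.
Field: 39.5312/20 → 1 → B, 154.6071/10 → 15 → P; chars BP.
Square: 19.5312/2 → 9, 4.6071/1 → 4; chars 94.
Subsquare: 1.5312/0.0833333 → 18 → s, 0.6071/0.0416667 → 14 → o; chars so.

BP94so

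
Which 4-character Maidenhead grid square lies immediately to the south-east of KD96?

Longitude square 9; +1 → 10, wraps to 0, carry into field.
Longitude field K = 10; +1 → 11 = L.
Latitude square 6; −1 → 5.

LD05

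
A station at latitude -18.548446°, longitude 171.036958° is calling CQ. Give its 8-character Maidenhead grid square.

RH51mk48

Add 180° to longitude and 90° to latitude: 351.03696, 71.45155.
Field: 351.03696/20 → 17 → R, 71.45155/10 → 7 → H; chars RH.
Square: 11.03696/2 → 5, 1.45155/1 → 1; chars 51.
Subsquare: 1.03696/0.0833333 → 12 → m, 0.45155/0.0416667 → 10 → k; chars mk.
Extended square: 0.03696/0.00833333 → 4, 0.03489/0.00416667 → 8; chars 48.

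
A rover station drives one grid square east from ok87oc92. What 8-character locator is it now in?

OK87pc02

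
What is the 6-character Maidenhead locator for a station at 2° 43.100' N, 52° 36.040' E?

Add 180° to longitude and 90° to latitude: 232.6007, 92.7183.
Field (20°×10°, letters A–R): lon ⌊232.6007/20⌋ = 11 → L; lat ⌊92.7183/10⌋ = 9 → J.
Square (2°×1°, digits 0–9): lon ⌊12.6007/2⌋ = 6; lat ⌊2.7183/1⌋ = 2.
Subsquare (5′×2.5′, letters a–x): lon ⌊0.6007/0.0833333⌋ = 7 → h; lat ⌊0.7183/0.0416667⌋ = 17 → r.

LJ62hr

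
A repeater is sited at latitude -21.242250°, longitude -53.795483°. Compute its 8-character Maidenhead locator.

GG38cs41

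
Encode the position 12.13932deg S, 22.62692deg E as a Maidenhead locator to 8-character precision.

KH17hu56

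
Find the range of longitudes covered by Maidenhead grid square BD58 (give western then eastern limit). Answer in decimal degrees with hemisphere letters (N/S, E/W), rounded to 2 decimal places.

Field B=1, D=3: +1·20° lon, +3·10° lat → SW at lon -160°, lat -60°.
Square 5, 8: +5·2° lon, +8·1° lat → SW at lon -150°, lat -52°.
Cell spans 2° lon × 1° lat.
west 150.00° W, east 148.00° W.

150.00° W, 148.00° W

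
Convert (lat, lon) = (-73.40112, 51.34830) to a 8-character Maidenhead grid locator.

Offset from 180°W / 90°S: lon 231.34830°, lat 16.59888°.
Field: 231.34830/20 → 11 → L, 16.59888/10 → 1 → B; chars LB.
Square: 11.34830/2 → 5, 6.59888/1 → 6; chars 56.
Subsquare: 1.34830/0.0833333 → 16 → q, 0.59888/0.0416667 → 14 → o; chars qo.
Extended square: 0.01497/0.00833333 → 1, 0.01555/0.00416667 → 3; chars 13.

LB56qo13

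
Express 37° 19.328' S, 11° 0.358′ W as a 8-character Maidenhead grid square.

IF42lq92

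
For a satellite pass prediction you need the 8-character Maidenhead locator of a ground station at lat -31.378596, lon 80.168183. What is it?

NF08co09

Shift to the Maidenhead origin (180°W, 90°S): lon 260.16818, lat 58.62140.
Field (20°×10°, letters A–R): 260.16818/20 → 13 → N, 58.62140/10 → 5 → F; chars NF.
Square (2°×1°, digits 0–9): 0.16818/2 → 0, 8.62140/1 → 8; chars 08.
Subsquare (5′×2.5′, letters a–x): 0.16818/0.0833333 → 2 → c, 0.62140/0.0416667 → 14 → o; chars co.
Extended square (30″×15″, digits 0–9): 0.00152/0.00833333 → 0, 0.03807/0.00416667 → 9; chars 09.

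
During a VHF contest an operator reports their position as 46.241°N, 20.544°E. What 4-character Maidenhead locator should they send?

KN06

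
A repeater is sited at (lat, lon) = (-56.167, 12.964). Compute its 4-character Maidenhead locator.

Add 180° to longitude and 90° to latitude: 192.96, 33.83.
Field (20°×10°, letters A–R): lon ⌊192.96/20⌋ = 9 → J; lat ⌊33.83/10⌋ = 3 → D.
Square (2°×1°, digits 0–9): lon ⌊12.96/2⌋ = 6; lat ⌊3.83/1⌋ = 3.

JD63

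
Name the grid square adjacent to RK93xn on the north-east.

AK03ao

Longitude subsquare x = 23; +1 → 24, wraps to 0 = a, carry into square.
Longitude square 9; +1 → 10, wraps to 0, carry into field.
Longitude field R = 17; +1 → 18, wraps to 0 = A, wrapping around the antimeridian.
Latitude subsquare n = 13; +1 → 14 = o.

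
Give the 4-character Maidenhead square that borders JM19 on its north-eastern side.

JN20

Longitude square 1; +1 → 2.
Latitude square 9; +1 → 10, wraps to 0, carry into field.
Latitude field M = 12; +1 → 13 = N.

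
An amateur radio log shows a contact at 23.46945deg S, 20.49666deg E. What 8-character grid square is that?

Add 180° to longitude and 90° to latitude: 200.49666, 66.53055.
Field: lon ⌊200.49666/20⌋ = 10 → K; lat ⌊66.53055/10⌋ = 6 → G.
Square: lon ⌊0.49666/2⌋ = 0; lat ⌊6.53055/1⌋ = 6.
Subsquare: lon ⌊0.49666/0.0833333⌋ = 5 → f; lat ⌊0.53055/0.0416667⌋ = 12 → m.
Extended square: lon ⌊0.07999/0.00833333⌋ = 9; lat ⌊0.03055/0.00416667⌋ = 7.

KG06fm97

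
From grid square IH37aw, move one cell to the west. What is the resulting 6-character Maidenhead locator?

IH27xw

Longitude subsquare a = 0; −1 → -1, wraps to 23 = x, carry into square.
Longitude square 3; −1 → 2.
The latitude characters are unchanged.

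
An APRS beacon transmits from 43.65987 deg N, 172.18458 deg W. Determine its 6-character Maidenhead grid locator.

AN33vp

Offset from 180°W / 90°S: lon 7.8154°, lat 133.6599°.
Field: lon ⌊7.8154/20⌋ = 0 → A; lat ⌊133.6599/10⌋ = 13 → N.
Square: lon ⌊7.8154/2⌋ = 3; lat ⌊3.6599/1⌋ = 3.
Subsquare: lon ⌊1.8154/0.0833333⌋ = 21 → v; lat ⌊0.6599/0.0416667⌋ = 15 → p.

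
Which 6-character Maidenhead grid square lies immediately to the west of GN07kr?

GN07jr

Longitude subsquare k = 10; −1 → 9 = j.
The latitude characters are unchanged.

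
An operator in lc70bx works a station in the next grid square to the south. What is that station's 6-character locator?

LC70bw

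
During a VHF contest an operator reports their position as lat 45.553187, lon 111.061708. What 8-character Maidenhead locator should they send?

ON55mn72

Add 180° to longitude and 90° to latitude: 291.06171, 135.55319.
Field: 291.06171/20 → 14 → O, 135.55319/10 → 13 → N; chars ON.
Square: 11.06171/2 → 5, 5.55319/1 → 5; chars 55.
Subsquare: 1.06171/0.0833333 → 12 → m, 0.55319/0.0416667 → 13 → n; chars mn.
Extended square: 0.06171/0.00833333 → 7, 0.01152/0.00416667 → 2; chars 72.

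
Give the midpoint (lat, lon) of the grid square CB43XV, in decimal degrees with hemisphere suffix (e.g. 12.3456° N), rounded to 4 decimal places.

Field C=2, B=1: +2·20° lon, +1·10° lat → SW at lon -140°, lat -80°.
Square 4, 3: +4·2° lon, +3·1° lat → SW at lon -132°, lat -77°.
Subsquare x=23, v=21: +23·0.0833333° lon, +21·0.0416667° lat → SW at lon -130.083°, lat -76.125°.
Cell spans 0.0833333° lon × 0.0416667° lat. Centre is SW corner plus half of each.
latitude 76.1042° S, longitude 130.0417° W.

76.1042° S, 130.0417° W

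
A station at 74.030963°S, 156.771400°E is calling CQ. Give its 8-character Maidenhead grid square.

Shift to the Maidenhead origin (180°W, 90°S): lon 336.77140, lat 15.96904.
Field (20°×10°, letters A–R): lon ⌊336.77140/20⌋ = 16 → Q; lat ⌊15.96904/10⌋ = 1 → B.
Square (2°×1°, digits 0–9): lon ⌊16.77140/2⌋ = 8; lat ⌊5.96904/1⌋ = 5.
Subsquare (5′×2.5′, letters a–x): lon ⌊0.77140/0.0833333⌋ = 9 → j; lat ⌊0.96904/0.0416667⌋ = 23 → x.
Extended square (30″×15″, digits 0–9): lon ⌊0.02140/0.00833333⌋ = 2; lat ⌊0.01070/0.00416667⌋ = 2.

QB85jx22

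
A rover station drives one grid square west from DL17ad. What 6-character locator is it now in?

DL07xd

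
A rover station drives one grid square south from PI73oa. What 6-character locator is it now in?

PI72ox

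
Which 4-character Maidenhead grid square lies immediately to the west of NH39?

NH29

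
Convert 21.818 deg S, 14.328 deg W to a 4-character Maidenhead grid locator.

IG28

Add 180° to longitude and 90° to latitude: 165.67, 68.18.
Field: 165.67/20 → 8 → I, 68.18/10 → 6 → G; chars IG.
Square: 5.67/2 → 2, 8.18/1 → 8; chars 28.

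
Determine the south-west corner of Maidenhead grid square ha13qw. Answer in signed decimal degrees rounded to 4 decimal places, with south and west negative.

-86.0833, -36.6667

Field H=7, A=0: +7·20° lon, +0·10° lat → SW at lon -40°, lat -90°.
Square 1, 3: +1·2° lon, +3·1° lat → SW at lon -38°, lat -87°.
Subsquare q=16, w=22: +16·0.0833333° lon, +22·0.0416667° lat → SW at lon -36.6667°, lat -86.0833°.
latitude -86.0833, longitude -36.6667.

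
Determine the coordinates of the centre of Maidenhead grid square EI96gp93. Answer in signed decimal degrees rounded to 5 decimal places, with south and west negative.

-3.36042, -81.42083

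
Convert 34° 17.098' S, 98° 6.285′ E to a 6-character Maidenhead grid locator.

NF95br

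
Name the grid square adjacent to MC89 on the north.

MD80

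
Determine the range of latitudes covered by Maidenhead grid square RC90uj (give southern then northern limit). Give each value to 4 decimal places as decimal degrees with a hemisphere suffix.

69.6250° S, 69.5833° S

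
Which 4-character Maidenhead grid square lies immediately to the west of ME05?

LE95

Longitude square 0; −1 → -1, wraps to 9, carry into field.
Longitude field M = 12; −1 → 11 = L.
The latitude characters are unchanged.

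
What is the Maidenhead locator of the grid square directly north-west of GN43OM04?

GN43nm95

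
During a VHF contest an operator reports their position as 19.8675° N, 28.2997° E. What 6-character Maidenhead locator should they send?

Add 180° to longitude and 90° to latitude: 208.2997, 109.8675.
Field: 208.2997/20 → 10 → K, 109.8675/10 → 10 → K; chars KK.
Square: 8.2997/2 → 4, 9.8675/1 → 9; chars 49.
Subsquare: 0.2997/0.0833333 → 3 → d, 0.8675/0.0416667 → 20 → u; chars du.

KK49du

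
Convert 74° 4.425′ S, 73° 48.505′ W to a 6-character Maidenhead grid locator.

Shift to the Maidenhead origin (180°W, 90°S): lon 106.1916, lat 15.9262.
Field: lon ⌊106.1916/20⌋ = 5 → F; lat ⌊15.9262/10⌋ = 1 → B.
Square: lon ⌊6.1916/2⌋ = 3; lat ⌊5.9262/1⌋ = 5.
Subsquare: lon ⌊0.1916/0.0833333⌋ = 2 → c; lat ⌊0.9262/0.0416667⌋ = 22 → w.

FB35cw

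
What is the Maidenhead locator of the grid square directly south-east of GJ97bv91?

GJ97cv00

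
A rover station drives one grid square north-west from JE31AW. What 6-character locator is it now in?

Longitude subsquare a = 0; −1 → -1, wraps to 23 = x, carry into square.
Longitude square 3; −1 → 2.
Latitude subsquare w = 22; +1 → 23 = x.

JE21xx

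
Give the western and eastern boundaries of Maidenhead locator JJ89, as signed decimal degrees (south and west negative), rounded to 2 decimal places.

Field J=9, J=9: +9·20° lon, +9·10° lat → SW at lon 0°, lat 0°.
Square 8, 9: +8·2° lon, +9·1° lat → SW at lon 16°, lat 9°.
Cell spans 2° lon × 1° lat.
west 16.00, east 18.00.

16.00, 18.00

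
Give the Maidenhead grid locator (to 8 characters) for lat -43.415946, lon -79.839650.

Add 180° to longitude and 90° to latitude: 100.16035, 46.58405.
Field: lon ⌊100.16035/20⌋ = 5 → F; lat ⌊46.58405/10⌋ = 4 → E.
Square: lon ⌊0.16035/2⌋ = 0; lat ⌊6.58405/1⌋ = 6.
Subsquare: lon ⌊0.16035/0.0833333⌋ = 1 → b; lat ⌊0.58405/0.0416667⌋ = 14 → o.
Extended square: lon ⌊0.07702/0.00833333⌋ = 9; lat ⌊0.00072/0.00416667⌋ = 0.

FE06bo90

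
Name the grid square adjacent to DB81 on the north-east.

Longitude square 8; +1 → 9.
Latitude square 1; +1 → 2.

DB92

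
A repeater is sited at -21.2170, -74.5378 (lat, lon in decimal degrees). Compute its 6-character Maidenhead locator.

FG28rs

Shift to the Maidenhead origin (180°W, 90°S): lon 105.4622, lat 68.7830.
Field (20°×10°, letters A–R): lon ⌊105.4622/20⌋ = 5 → F; lat ⌊68.7830/10⌋ = 6 → G.
Square (2°×1°, digits 0–9): lon ⌊5.4622/2⌋ = 2; lat ⌊8.7830/1⌋ = 8.
Subsquare (5′×2.5′, letters a–x): lon ⌊1.4622/0.0833333⌋ = 17 → r; lat ⌊0.7830/0.0416667⌋ = 18 → s.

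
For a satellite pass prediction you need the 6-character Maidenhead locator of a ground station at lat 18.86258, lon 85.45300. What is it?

NK28ru

Add 180° to longitude and 90° to latitude: 265.4530, 108.8626.
Field: 265.4530/20 → 13 → N, 108.8626/10 → 10 → K; chars NK.
Square: 5.4530/2 → 2, 8.8626/1 → 8; chars 28.
Subsquare: 1.4530/0.0833333 → 17 → r, 0.8626/0.0416667 → 20 → u; chars ru.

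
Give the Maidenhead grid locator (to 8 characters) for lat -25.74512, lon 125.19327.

PG24og31

Add 180° to longitude and 90° to latitude: 305.19327, 64.25488.
Field: 305.19327/20 → 15 → P, 64.25488/10 → 6 → G; chars PG.
Square: 5.19327/2 → 2, 4.25488/1 → 4; chars 24.
Subsquare: 1.19327/0.0833333 → 14 → o, 0.25488/0.0416667 → 6 → g; chars og.
Extended square: 0.02660/0.00833333 → 3, 0.00488/0.00416667 → 1; chars 31.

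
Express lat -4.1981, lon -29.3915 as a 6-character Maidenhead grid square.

Add 180° to longitude and 90° to latitude: 150.6085, 85.8019.
Field (20°×10°, letters A–R): 150.6085/20 → 7 → H, 85.8019/10 → 8 → I; chars HI.
Square (2°×1°, digits 0–9): 10.6085/2 → 5, 5.8019/1 → 5; chars 55.
Subsquare (5′×2.5′, letters a–x): 0.6085/0.0833333 → 7 → h, 0.8019/0.0416667 → 19 → t; chars ht.

HI55ht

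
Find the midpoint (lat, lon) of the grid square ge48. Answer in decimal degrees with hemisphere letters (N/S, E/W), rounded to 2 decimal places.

41.50° S, 51.00° W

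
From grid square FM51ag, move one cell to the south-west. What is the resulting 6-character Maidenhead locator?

FM41xf

Longitude subsquare a = 0; −1 → -1, wraps to 23 = x, carry into square.
Longitude square 5; −1 → 4.
Latitude subsquare g = 6; −1 → 5 = f.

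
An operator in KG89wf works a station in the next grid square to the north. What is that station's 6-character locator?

Latitude subsquare f = 5; +1 → 6 = g.
The longitude characters are unchanged.

KG89wg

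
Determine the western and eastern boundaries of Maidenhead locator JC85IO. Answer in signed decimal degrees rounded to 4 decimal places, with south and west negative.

Field J=9, C=2: +9·20° lon, +2·10° lat → SW at lon 0°, lat -70°.
Square 8, 5: +8·2° lon, +5·1° lat → SW at lon 16°, lat -65°.
Subsquare i=8, o=14: +8·0.0833333° lon, +14·0.0416667° lat → SW at lon 16.6667°, lat -64.4167°.
Cell spans 0.0833333° lon × 0.0416667° lat.
west 16.6667, east 16.7500.

16.6667, 16.7500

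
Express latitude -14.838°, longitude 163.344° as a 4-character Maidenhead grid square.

Offset from 180°W / 90°S: lon 343.34°, lat 75.16°.
Field: 343.34/20 → 17 → R, 75.16/10 → 7 → H; chars RH.
Square: 3.34/2 → 1, 5.16/1 → 5; chars 15.

RH15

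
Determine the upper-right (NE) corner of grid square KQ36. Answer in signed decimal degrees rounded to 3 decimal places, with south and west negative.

Field K=10, Q=16: +10·20° lon, +16·10° lat → SW at lon 20°, lat 70°.
Square 3, 6: +3·2° lon, +6·1° lat → SW at lon 26°, lat 76°.
Cell spans 2° lon × 1° lat. NE corner is SW corner plus one full cell.
latitude 77.000, longitude 28.000.

77.000, 28.000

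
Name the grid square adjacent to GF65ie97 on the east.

GF65je07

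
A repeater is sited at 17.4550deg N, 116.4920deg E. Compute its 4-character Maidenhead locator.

OK87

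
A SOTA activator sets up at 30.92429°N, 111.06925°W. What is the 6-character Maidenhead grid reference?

Shift to the Maidenhead origin (180°W, 90°S): lon 68.9308, lat 120.9243.
Field: lon ⌊68.9308/20⌋ = 3 → D; lat ⌊120.9243/10⌋ = 12 → M.
Square: lon ⌊8.9308/2⌋ = 4; lat ⌊0.9243/1⌋ = 0.
Subsquare: lon ⌊0.9308/0.0833333⌋ = 11 → l; lat ⌊0.9243/0.0416667⌋ = 22 → w.

DM40lw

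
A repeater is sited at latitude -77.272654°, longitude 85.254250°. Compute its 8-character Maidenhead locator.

NB22pr04

Offset from 180°W / 90°S: lon 265.25425°, lat 12.72735°.
Field (20°×10°, letters A–R): 265.25425/20 → 13 → N, 12.72735/10 → 1 → B; chars NB.
Square (2°×1°, digits 0–9): 5.25425/2 → 2, 2.72735/1 → 2; chars 22.
Subsquare (5′×2.5′, letters a–x): 1.25425/0.0833333 → 15 → p, 0.72735/0.0416667 → 17 → r; chars pr.
Extended square (30″×15″, digits 0–9): 0.00425/0.00833333 → 0, 0.01901/0.00416667 → 4; chars 04.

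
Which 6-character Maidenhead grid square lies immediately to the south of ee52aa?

Latitude subsquare a = 0; −1 → -1, wraps to 23 = x, carry into square.
Latitude square 2; −1 → 1.
The longitude characters are unchanged.

EE51ax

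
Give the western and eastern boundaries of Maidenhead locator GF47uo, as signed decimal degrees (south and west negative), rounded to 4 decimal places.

-50.3333, -50.2500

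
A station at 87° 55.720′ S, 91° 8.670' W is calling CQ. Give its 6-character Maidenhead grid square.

Add 180° to longitude and 90° to latitude: 88.8555, 2.0713.
Field: lon ⌊88.8555/20⌋ = 4 → E; lat ⌊2.0713/10⌋ = 0 → A.
Square: lon ⌊8.8555/2⌋ = 4; lat ⌊2.0713/1⌋ = 2.
Subsquare: lon ⌊0.8555/0.0833333⌋ = 10 → k; lat ⌊0.0713/0.0416667⌋ = 1 → b.

EA42kb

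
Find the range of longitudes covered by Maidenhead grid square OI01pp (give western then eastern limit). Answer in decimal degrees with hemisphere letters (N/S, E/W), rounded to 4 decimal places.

Field O=14, I=8: +14·20° lon, +8·10° lat → SW at lon 100°, lat -10°.
Square 0, 1: +0·2° lon, +1·1° lat → SW at lon 100°, lat -9°.
Subsquare p=15, p=15: +15·0.0833333° lon, +15·0.0416667° lat → SW at lon 101.25°, lat -8.375°.
Cell spans 0.0833333° lon × 0.0416667° lat.
west 101.2500° E, east 101.3333° E.

101.2500° E, 101.3333° E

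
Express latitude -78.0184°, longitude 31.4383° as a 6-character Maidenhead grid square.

KB51rx

Add 180° to longitude and 90° to latitude: 211.4383, 11.9816.
Field: 211.4383/20 → 10 → K, 11.9816/10 → 1 → B; chars KB.
Square: 11.4383/2 → 5, 1.9816/1 → 1; chars 51.
Subsquare: 1.4383/0.0833333 → 17 → r, 0.9816/0.0416667 → 23 → x; chars rx.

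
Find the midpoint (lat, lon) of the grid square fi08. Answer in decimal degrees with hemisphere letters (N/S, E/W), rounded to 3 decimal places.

Field F=5, I=8: +5·20° lon, +8·10° lat → SW at lon -80°, lat -10°.
Square 0, 8: +0·2° lon, +8·1° lat → SW at lon -80°, lat -2°.
Cell spans 2° lon × 1° lat. Centre is SW corner plus half of each.
latitude 1.500° S, longitude 79.000° W.

1.500° S, 79.000° W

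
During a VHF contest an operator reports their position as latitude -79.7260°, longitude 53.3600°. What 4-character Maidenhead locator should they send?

LB60

Shift to the Maidenhead origin (180°W, 90°S): lon 233.36, lat 10.27.
Field: lon ⌊233.36/20⌋ = 11 → L; lat ⌊10.27/10⌋ = 1 → B.
Square: lon ⌊13.36/2⌋ = 6; lat ⌊0.27/1⌋ = 0.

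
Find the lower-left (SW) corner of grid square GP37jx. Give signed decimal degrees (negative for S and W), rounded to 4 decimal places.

67.9583, -53.2500

Field G=6, P=15: +6·20° lon, +15·10° lat → SW at lon -60°, lat 60°.
Square 3, 7: +3·2° lon, +7·1° lat → SW at lon -54°, lat 67°.
Subsquare j=9, x=23: +9·0.0833333° lon, +23·0.0416667° lat → SW at lon -53.25°, lat 67.9583°.
latitude 67.9583, longitude -53.2500.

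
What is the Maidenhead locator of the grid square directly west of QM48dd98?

Longitude extended square 9; −1 → 8.
The latitude characters are unchanged.

QM48dd88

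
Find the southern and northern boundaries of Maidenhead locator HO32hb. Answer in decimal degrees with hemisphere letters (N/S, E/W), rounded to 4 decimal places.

52.0417° N, 52.0833° N

Field H=7, O=14: +7·20° lon, +14·10° lat → SW at lon -40°, lat 50°.
Square 3, 2: +3·2° lon, +2·1° lat → SW at lon -34°, lat 52°.
Subsquare h=7, b=1: +7·0.0833333° lon, +1·0.0416667° lat → SW at lon -33.4167°, lat 52.0417°.
Cell spans 0.0833333° lon × 0.0416667° lat.
south 52.0417° N, north 52.0833° N.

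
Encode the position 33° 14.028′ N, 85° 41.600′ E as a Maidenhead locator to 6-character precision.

Add 180° to longitude and 90° to latitude: 265.6933, 123.2338.
Field: 265.6933/20 → 13 → N, 123.2338/10 → 12 → M; chars NM.
Square: 5.6933/2 → 2, 3.2338/1 → 3; chars 23.
Subsquare: 1.6933/0.0833333 → 20 → u, 0.2338/0.0416667 → 5 → f; chars uf.

NM23uf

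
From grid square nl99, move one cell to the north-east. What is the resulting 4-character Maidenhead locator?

Longitude square 9; +1 → 10, wraps to 0, carry into field.
Longitude field N = 13; +1 → 14 = O.
Latitude square 9; +1 → 10, wraps to 0, carry into field.
Latitude field L = 11; +1 → 12 = M.

OM00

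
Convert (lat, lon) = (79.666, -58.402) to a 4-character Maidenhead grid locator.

GQ09

Offset from 180°W / 90°S: lon 121.60°, lat 169.67°.
Field: 121.60/20 → 6 → G, 169.67/10 → 16 → Q; chars GQ.
Square: 1.60/2 → 0, 9.67/1 → 9; chars 09.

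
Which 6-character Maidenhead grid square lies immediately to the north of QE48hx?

QE49ha

Latitude subsquare x = 23; +1 → 24, wraps to 0 = a, carry into square.
Latitude square 8; +1 → 9.
The longitude characters are unchanged.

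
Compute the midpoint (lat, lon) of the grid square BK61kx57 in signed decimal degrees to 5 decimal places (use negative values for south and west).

Field B=1, K=10: +1·20° lon, +10·10° lat → SW at lon -160°, lat 10°.
Square 6, 1: +6·2° lon, +1·1° lat → SW at lon -148°, lat 11°.
Subsquare k=10, x=23: +10·0.0833333° lon, +23·0.0416667° lat → SW at lon -147.167°, lat 11.9583°.
Extended square 5, 7: +5·0.00833333° lon, +7·0.00416667° lat → SW at lon -147.125°, lat 11.9875°.
Cell spans 0.00833333° lon × 0.00416667° lat. Centre is SW corner plus half of each.
latitude 11.98958, longitude -147.12083.

11.98958, -147.12083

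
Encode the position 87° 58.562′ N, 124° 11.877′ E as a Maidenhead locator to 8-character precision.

PR27cx34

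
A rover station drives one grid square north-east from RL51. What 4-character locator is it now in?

Longitude square 5; +1 → 6.
Latitude square 1; +1 → 2.

RL62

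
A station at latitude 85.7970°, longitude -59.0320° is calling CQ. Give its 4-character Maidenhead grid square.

GR05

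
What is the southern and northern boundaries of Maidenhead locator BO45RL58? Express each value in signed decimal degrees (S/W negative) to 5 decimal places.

55.49167, 55.49583

Field B=1, O=14: +1·20° lon, +14·10° lat → SW at lon -160°, lat 50°.
Square 4, 5: +4·2° lon, +5·1° lat → SW at lon -152°, lat 55°.
Subsquare r=17, l=11: +17·0.0833333° lon, +11·0.0416667° lat → SW at lon -150.583°, lat 55.4583°.
Extended square 5, 8: +5·0.00833333° lon, +8·0.00416667° lat → SW at lon -150.542°, lat 55.4917°.
Cell spans 0.00833333° lon × 0.00416667° lat.
south 55.49167, north 55.49583.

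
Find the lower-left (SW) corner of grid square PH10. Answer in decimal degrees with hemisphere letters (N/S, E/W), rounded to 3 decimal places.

20.000° S, 122.000° E

Field P=15, H=7: +15·20° lon, +7·10° lat → SW at lon 120°, lat -20°.
Square 1, 0: +1·2° lon, +0·1° lat → SW at lon 122°, lat -20°.
latitude 20.000° S, longitude 122.000° E.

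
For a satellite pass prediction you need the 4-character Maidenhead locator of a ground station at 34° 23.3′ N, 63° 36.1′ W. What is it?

FM84

Offset from 180°W / 90°S: lon 116.40°, lat 124.39°.
Field: 116.40/20 → 5 → F, 124.39/10 → 12 → M; chars FM.
Square: 16.40/2 → 8, 4.39/1 → 4; chars 84.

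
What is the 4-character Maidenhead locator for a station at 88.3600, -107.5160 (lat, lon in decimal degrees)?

DR68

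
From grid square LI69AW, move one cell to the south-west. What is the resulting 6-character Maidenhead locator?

LI59xv

Longitude subsquare a = 0; −1 → -1, wraps to 23 = x, carry into square.
Longitude square 6; −1 → 5.
Latitude subsquare w = 22; −1 → 21 = v.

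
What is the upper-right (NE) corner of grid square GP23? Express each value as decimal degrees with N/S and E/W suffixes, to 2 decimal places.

64.00° N, 54.00° W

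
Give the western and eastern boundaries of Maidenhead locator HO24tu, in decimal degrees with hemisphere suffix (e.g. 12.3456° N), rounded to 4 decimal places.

34.4167° W, 34.3333° W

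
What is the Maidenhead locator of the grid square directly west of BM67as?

BM57xs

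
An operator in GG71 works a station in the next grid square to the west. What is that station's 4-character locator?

Longitude square 7; −1 → 6.
The latitude characters are unchanged.

GG61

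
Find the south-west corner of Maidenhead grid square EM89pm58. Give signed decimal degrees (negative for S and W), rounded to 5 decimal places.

39.53333, -82.70833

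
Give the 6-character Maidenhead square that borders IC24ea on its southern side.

IC23ex

Latitude subsquare a = 0; −1 → -1, wraps to 23 = x, carry into square.
Latitude square 4; −1 → 3.
The longitude characters are unchanged.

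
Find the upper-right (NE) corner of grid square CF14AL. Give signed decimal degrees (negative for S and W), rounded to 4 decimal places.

-35.5000, -137.9167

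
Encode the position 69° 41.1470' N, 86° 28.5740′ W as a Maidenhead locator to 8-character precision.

EP69sq24

Add 180° to longitude and 90° to latitude: 93.52377, 159.68578.
Field: lon ⌊93.52377/20⌋ = 4 → E; lat ⌊159.68578/10⌋ = 15 → P.
Square: lon ⌊13.52377/2⌋ = 6; lat ⌊9.68578/1⌋ = 9.
Subsquare: lon ⌊1.52377/0.0833333⌋ = 18 → s; lat ⌊0.68578/0.0416667⌋ = 16 → q.
Extended square: lon ⌊0.02377/0.00833333⌋ = 2; lat ⌊0.01912/0.00416667⌋ = 4.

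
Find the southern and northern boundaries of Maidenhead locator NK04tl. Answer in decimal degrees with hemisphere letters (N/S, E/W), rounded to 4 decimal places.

Field N=13, K=10: +13·20° lon, +10·10° lat → SW at lon 80°, lat 10°.
Square 0, 4: +0·2° lon, +4·1° lat → SW at lon 80°, lat 14°.
Subsquare t=19, l=11: +19·0.0833333° lon, +11·0.0416667° lat → SW at lon 81.5833°, lat 14.4583°.
Cell spans 0.0833333° lon × 0.0416667° lat.
south 14.4583° N, north 14.5000° N.

14.4583° N, 14.5000° N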